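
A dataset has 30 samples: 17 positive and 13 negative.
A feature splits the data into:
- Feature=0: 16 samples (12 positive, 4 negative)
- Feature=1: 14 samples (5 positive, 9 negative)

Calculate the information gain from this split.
0.1157 bits

Information Gain = H(Y) - H(Y|Feature)

Before split:
P(positive) = 17/30 = 0.5667
H(Y) = 0.9871 bits

After split:
Feature=0: H = 0.8113 bits (weight = 16/30)
Feature=1: H = 0.9403 bits (weight = 14/30)
H(Y|Feature) = (16/30)×0.8113 + (14/30)×0.9403 = 0.8715 bits

Information Gain = 0.9871 - 0.8715 = 0.1157 bits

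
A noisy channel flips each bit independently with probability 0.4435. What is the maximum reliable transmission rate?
0.0092 bits

For a binary symmetric channel (BSC) with error probability p:
Capacity C = 1 - H(p) bits per symbol

where H(p) = -p log₂(p) - (1-p) log₂(1-p) is the binary entropy function.

H(0.4435) = 0.9908 bits
C = 1 - 0.9908 = 0.0092 bits per symbol

This means we can reliably transmit up to 0.0092 bits of information per channel use.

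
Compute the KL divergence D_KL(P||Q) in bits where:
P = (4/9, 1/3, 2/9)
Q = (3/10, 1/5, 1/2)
0.2377 bits

KL divergence: D_KL(P||Q) = Σ p(x) log(p(x)/q(x))

Computing term by term:
  x=0: 4/9 × log_2[(4/9)/(3/10)] = 4/9 × 0.5670 = 0.2520
  x=1: 1/3 × log_2[(1/3)/(1/5)] = 1/3 × 0.7370 = 0.2457
  x=2: 2/9 × log_2[(2/9)/(1/2)] = 2/9 × -1.1699 = -0.2600

D_KL(P||Q) = 0.2377 bits

Note: KL divergence is always non-negative and equals 0 iff P = Q.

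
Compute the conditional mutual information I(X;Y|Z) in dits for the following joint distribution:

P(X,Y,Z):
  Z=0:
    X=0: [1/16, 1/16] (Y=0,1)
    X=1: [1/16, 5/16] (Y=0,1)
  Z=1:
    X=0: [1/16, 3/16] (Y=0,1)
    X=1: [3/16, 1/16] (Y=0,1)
0.0395 dits

Conditional mutual information: I(X;Y|Z) = H(X|Z) + H(Y|Z) - H(X,Y|Z)

H(Z) = 0.3010
H(X,Z) = 0.5737 → H(X|Z) = 0.2726
H(Y,Z) = 0.5737 → H(Y|Z) = 0.2726
H(X,Y,Z) = 0.8068 → H(X,Y|Z) = 0.5057

I(X;Y|Z) = 0.2726 + 0.2726 - 0.5057 = 0.0395 dits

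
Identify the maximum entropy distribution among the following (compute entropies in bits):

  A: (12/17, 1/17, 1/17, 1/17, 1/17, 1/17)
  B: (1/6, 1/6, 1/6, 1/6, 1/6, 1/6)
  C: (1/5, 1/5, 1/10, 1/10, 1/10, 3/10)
B

For a discrete distribution over n outcomes, entropy is maximized by the uniform distribution.

Computing entropies:
H(A) = 1.5569 bits
H(B) = 2.5850 bits
H(C) = 2.4464 bits

The uniform distribution (where all probabilities equal 1/6) achieves the maximum entropy of log_2(6) = 2.5850 bits.

Distribution B has the highest entropy.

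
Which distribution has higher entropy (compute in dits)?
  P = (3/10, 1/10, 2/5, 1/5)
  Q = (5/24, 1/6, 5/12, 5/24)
Q

Computing entropies in dits:
H(P) = 0.5558
H(Q) = 0.5720

Distribution Q has higher entropy.

Intuition: The distribution closer to uniform (more spread out) has higher entropy.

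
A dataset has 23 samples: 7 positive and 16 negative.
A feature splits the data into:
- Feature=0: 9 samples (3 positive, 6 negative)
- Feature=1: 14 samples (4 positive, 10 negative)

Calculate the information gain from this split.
0.0018 bits

Information Gain = H(Y) - H(Y|Feature)

Before split:
P(positive) = 7/23 = 0.3043
H(Y) = 0.8865 bits

After split:
Feature=0: H = 0.9183 bits (weight = 9/23)
Feature=1: H = 0.8631 bits (weight = 14/23)
H(Y|Feature) = (9/23)×0.9183 + (14/23)×0.8631 = 0.8847 bits

Information Gain = 0.8865 - 0.8847 = 0.0018 bits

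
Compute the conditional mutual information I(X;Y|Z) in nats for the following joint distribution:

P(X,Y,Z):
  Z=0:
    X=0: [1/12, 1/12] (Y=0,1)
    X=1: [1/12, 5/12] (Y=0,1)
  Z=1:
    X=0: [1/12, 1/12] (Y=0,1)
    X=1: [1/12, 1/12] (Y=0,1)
0.0341 nats

Conditional mutual information: I(X;Y|Z) = H(X|Z) + H(Y|Z) - H(X,Y|Z)

H(Z) = 0.6365
H(X,Z) = 1.2425 → H(X|Z) = 0.6059
H(Y,Z) = 1.2425 → H(Y|Z) = 0.6059
H(X,Y,Z) = 1.8143 → H(X,Y|Z) = 1.1778

I(X;Y|Z) = 0.6059 + 0.6059 - 1.1778 = 0.0341 nats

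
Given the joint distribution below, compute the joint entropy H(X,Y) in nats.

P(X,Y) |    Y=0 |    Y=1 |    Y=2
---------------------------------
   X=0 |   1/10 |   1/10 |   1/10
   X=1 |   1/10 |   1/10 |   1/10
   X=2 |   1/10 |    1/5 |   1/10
2.1640 nats

Joint entropy is H(X,Y) = -Σ_{x,y} p(x,y) log p(x,y).

Summing over all non-zero entries:
H(X,Y) = -[1/10·log_e(1/10) + 1/10·log_e(1/10) + 1/10·log_e(1/10) + 1/10·log_e(1/10) + 1/10·log_e(1/10) + 1/10·log_e(1/10) + 1/10·log_e(1/10) + 1/5·log_e(1/5) + 1/10·log_e(1/10)]
H(X,Y) = 2.1640 nats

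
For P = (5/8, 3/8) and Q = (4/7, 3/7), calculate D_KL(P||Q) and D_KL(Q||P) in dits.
D_KL(P||Q) = 0.0026, D_KL(Q||P) = 0.0026

KL divergence is not symmetric: D_KL(P||Q) ≠ D_KL(Q||P) in general.

D_KL(P||Q) = 0.0026 dits
D_KL(Q||P) = 0.0026 dits

In this case they happen to be equal (to 4 decimal places).

This asymmetry is why KL divergence is not a true distance metric.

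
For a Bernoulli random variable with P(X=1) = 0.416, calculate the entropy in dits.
0.2949 dits

The binary entropy function is:
H(p) = -p log(p) - (1-p) log(1-p)

H(0.416) = -0.416 × log_10(0.416) - 0.584 × log_10(0.584)
H(0.416) = 0.2949 dits

Note: Binary entropy is maximized at p=0.5 (H=1 bit) and minimized at p=0 or p=1 (H=0).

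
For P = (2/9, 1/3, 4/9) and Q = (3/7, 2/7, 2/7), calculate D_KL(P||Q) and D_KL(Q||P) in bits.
D_KL(P||Q) = 0.1469, D_KL(Q||P) = 0.1604

KL divergence is not symmetric: D_KL(P||Q) ≠ D_KL(Q||P) in general.

D_KL(P||Q) = 0.1469 bits
D_KL(Q||P) = 0.1604 bits

No, they are not equal!

This asymmetry is why KL divergence is not a true distance metric.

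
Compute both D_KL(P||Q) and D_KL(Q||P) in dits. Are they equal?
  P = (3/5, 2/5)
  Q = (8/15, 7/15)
D_KL(P||Q) = 0.0039, D_KL(Q||P) = 0.0040

KL divergence is not symmetric: D_KL(P||Q) ≠ D_KL(Q||P) in general.

D_KL(P||Q) = 0.0039 dits
D_KL(Q||P) = 0.0040 dits

No, they are not equal!

This asymmetry is why KL divergence is not a true distance metric.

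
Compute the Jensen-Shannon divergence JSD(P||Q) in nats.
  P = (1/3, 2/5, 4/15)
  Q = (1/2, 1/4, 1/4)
0.0173 nats

Jensen-Shannon divergence is:
JSD(P||Q) = 0.5 × D_KL(P||M) + 0.5 × D_KL(Q||M)
where M = 0.5 × (P + Q) is the mixture distribution.

M = 0.5 × (1/3, 2/5, 4/15) + 0.5 × (1/2, 1/4, 1/4) = (5/12, 13/40, 0.258333)

D_KL(P||M) = 0.0171 nats
D_KL(Q||M) = 0.0174 nats

JSD(P||Q) = 0.5 × 0.0171 + 0.5 × 0.0174 = 0.0173 nats

Unlike KL divergence, JSD is symmetric and bounded: 0 ≤ JSD ≤ log(2).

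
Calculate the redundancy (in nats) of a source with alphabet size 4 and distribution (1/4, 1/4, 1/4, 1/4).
0.0000 nats

Redundancy measures how far a source is from maximum entropy:
R = H_max - H(X)

Maximum entropy for 4 symbols: H_max = log_e(4) = 1.3863 nats
Actual entropy: H(X) = 1.3863 nats
Redundancy: R = 1.3863 - 1.3863 = 0.0000 nats

This redundancy represents potential for compression: the source could be compressed by 0.0000 nats per symbol.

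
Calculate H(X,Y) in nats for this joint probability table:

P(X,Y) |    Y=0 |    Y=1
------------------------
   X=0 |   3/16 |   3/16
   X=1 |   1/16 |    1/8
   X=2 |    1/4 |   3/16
1.7214 nats

Joint entropy is H(X,Y) = -Σ_{x,y} p(x,y) log p(x,y).

Summing over all non-zero entries:
H(X,Y) = -[3/16·log_e(3/16) + 3/16·log_e(3/16) + 1/16·log_e(1/16) + 1/8·log_e(1/8) + 1/4·log_e(1/4) + 3/16·log_e(3/16)]
H(X,Y) = 1.7214 nats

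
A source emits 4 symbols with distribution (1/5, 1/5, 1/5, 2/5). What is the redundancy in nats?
0.0541 nats

Redundancy measures how far a source is from maximum entropy:
R = H_max - H(X)

Maximum entropy for 4 symbols: H_max = log_e(4) = 1.3863 nats
Actual entropy: H(X) = 1.3322 nats
Redundancy: R = 1.3863 - 1.3322 = 0.0541 nats

This redundancy represents potential for compression: the source could be compressed by 0.0541 nats per symbol.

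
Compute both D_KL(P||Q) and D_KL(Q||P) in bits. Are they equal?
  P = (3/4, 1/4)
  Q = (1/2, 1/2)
D_KL(P||Q) = 0.1887, D_KL(Q||P) = 0.2075

KL divergence is not symmetric: D_KL(P||Q) ≠ D_KL(Q||P) in general.

D_KL(P||Q) = 0.1887 bits
D_KL(Q||P) = 0.2075 bits

No, they are not equal!

This asymmetry is why KL divergence is not a true distance metric.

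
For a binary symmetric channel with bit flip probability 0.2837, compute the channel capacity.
0.1396 bits

For a binary symmetric channel (BSC) with error probability p:
Capacity C = 1 - H(p) bits per symbol

where H(p) = -p log₂(p) - (1-p) log₂(1-p) is the binary entropy function.

H(0.2837) = 0.8604 bits
C = 1 - 0.8604 = 0.1396 bits per symbol

This means we can reliably transmit up to 0.1396 bits of information per channel use.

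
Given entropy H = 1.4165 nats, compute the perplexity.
4.1227

Perplexity is e^H (or exp(H) for natural log).

H = 1.4165 nats
Perplexity = e^1.4165 = 4.1227

Interpretation: The model's uncertainty is equivalent to choosing uniformly among 4.1 options.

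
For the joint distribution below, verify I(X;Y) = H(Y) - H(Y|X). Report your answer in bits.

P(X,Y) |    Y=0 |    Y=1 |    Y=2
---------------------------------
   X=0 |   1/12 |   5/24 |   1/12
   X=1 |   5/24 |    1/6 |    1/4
I(X;Y) = 0.0606 bits

Mutual information has multiple equivalent forms:
- I(X;Y) = H(X) - H(X|Y)
- I(X;Y) = H(Y) - H(Y|X)
- I(X;Y) = H(X) + H(Y) - H(X,Y)

Computing all quantities:
H(X) = 0.9544, H(Y) = 1.5774, H(X,Y) = 2.4713
H(X|Y) = 0.8938, H(Y|X) = 1.5168

Verification:
H(X) - H(X|Y) = 0.9544 - 0.8938 = 0.0606
H(Y) - H(Y|X) = 1.5774 - 1.5168 = 0.0606
H(X) + H(Y) - H(X,Y) = 0.9544 + 1.5774 - 2.4713 = 0.0606

All forms give I(X;Y) = 0.0606 bits. ✓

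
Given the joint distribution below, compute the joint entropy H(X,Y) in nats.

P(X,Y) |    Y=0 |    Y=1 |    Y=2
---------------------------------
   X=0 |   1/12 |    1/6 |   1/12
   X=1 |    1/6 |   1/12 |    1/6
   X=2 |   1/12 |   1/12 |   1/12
2.1383 nats

Joint entropy is H(X,Y) = -Σ_{x,y} p(x,y) log p(x,y).

Summing over all non-zero entries:
H(X,Y) = -[1/12·log_e(1/12) + 1/6·log_e(1/6) + 1/12·log_e(1/12) + 1/6·log_e(1/6) + 1/12·log_e(1/12) + 1/6·log_e(1/6) + 1/12·log_e(1/12) + 1/12·log_e(1/12) + 1/12·log_e(1/12)]
H(X,Y) = 2.1383 nats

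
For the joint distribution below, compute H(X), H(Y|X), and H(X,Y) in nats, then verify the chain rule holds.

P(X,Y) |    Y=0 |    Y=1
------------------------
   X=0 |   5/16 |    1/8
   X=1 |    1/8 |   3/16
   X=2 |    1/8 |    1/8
H(X,Y) = 1.7171, H(X) = 1.0717, H(Y|X) = 0.6453 (all in nats)

Chain rule: H(X,Y) = H(X) + H(Y|X)

Left side — joint entropy directly:
H(X,Y) = -Σ p(x,y) log p(x,y) = 1.7171 nats

Right side — compute H(Y|X) from the conditional distributions:
P(X) = (7/16, 5/16, 1/4), so H(X) = 1.0717 nats
H(Y|X) = Σ_x P(X=x) · H(Y|X=x):
  P(Y|X=0) = (5/7, 2/7), H(Y|X=0) = 0.5983, weight P(X=0) = 7/16
  P(Y|X=1) = (2/5, 3/5), H(Y|X=1) = 0.6730, weight P(X=1) = 5/16
  P(Y|X=2) = (1/2, 1/2), H(Y|X=2) = 0.6931, weight P(X=2) = 1/4
H(Y|X) = 0.6453 nats

H(X) + H(Y|X) = 1.0717 + 0.6453 = 1.7171 nats

Both sides equal 1.7171 nats. ✓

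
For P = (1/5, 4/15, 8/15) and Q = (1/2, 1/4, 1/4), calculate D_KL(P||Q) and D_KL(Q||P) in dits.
D_KL(P||Q) = 0.1034, D_KL(Q||P) = 0.1097

KL divergence is not symmetric: D_KL(P||Q) ≠ D_KL(Q||P) in general.

D_KL(P||Q) = 0.1034 dits
D_KL(Q||P) = 0.1097 dits

No, they are not equal!

This asymmetry is why KL divergence is not a true distance metric.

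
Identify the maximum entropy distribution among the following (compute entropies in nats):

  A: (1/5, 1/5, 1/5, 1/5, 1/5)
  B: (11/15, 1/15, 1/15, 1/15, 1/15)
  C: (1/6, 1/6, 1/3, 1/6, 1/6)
A

For a discrete distribution over n outcomes, entropy is maximized by the uniform distribution.

Computing entropies:
H(A) = 1.6094 nats
H(B) = 0.9496 nats
H(C) = 1.5607 nats

The uniform distribution (where all probabilities equal 1/5) achieves the maximum entropy of log_e(5) = 1.6094 nats.

Distribution A has the highest entropy.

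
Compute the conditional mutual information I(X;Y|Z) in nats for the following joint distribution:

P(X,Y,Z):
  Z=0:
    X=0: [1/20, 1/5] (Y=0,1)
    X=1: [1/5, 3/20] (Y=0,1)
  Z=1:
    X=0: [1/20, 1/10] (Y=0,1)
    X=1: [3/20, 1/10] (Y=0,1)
0.0569 nats

Conditional mutual information: I(X;Y|Z) = H(X|Z) + H(Y|Z) - H(X,Y|Z)

H(Z) = 0.6730
H(X,Z) = 1.3452 → H(X|Z) = 0.6721
H(Y,Z) = 1.3578 → H(Y|Z) = 0.6848
H(X,Y,Z) = 1.9730 → H(X,Y|Z) = 1.3000

I(X;Y|Z) = 0.6721 + 0.6848 - 1.3000 = 0.0569 nats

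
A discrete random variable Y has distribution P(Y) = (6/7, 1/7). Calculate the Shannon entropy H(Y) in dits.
0.1781 dits

Shannon entropy is H(X) = -Σ p(x) log p(x).

For P = (6/7, 1/7):
H = -6/7 × log_10(6/7) -1/7 × log_10(1/7)
H = 0.1781 dits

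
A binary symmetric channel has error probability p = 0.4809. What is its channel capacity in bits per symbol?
0.0011 bits

For a binary symmetric channel (BSC) with error probability p:
Capacity C = 1 - H(p) bits per symbol

where H(p) = -p log₂(p) - (1-p) log₂(1-p) is the binary entropy function.

H(0.4809) = 0.9989 bits
C = 1 - 0.9989 = 0.0011 bits per symbol

This means we can reliably transmit up to 0.0011 bits of information per channel use.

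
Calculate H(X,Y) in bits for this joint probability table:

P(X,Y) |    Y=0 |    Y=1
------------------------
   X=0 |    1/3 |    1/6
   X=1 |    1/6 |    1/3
1.9183 bits

Joint entropy is H(X,Y) = -Σ_{x,y} p(x,y) log p(x,y).

Summing over all non-zero entries:
H(X,Y) = -[1/3·log_2(1/3) + 1/6·log_2(1/6) + 1/6·log_2(1/6) + 1/3·log_2(1/3)]
H(X,Y) = 1.9183 bits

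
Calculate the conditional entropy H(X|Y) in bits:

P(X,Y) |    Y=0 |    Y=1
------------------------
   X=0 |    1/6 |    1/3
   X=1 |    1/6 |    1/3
1.0000 bits

Using the chain rule: H(X|Y) = H(X,Y) - H(Y)

First, compute H(X,Y) = 1.9183 bits

Marginal P(Y) = (1/3, 2/3)
H(Y) = 0.9183 bits

H(X|Y) = H(X,Y) - H(Y) = 1.9183 - 0.9183 = 1.0000 bits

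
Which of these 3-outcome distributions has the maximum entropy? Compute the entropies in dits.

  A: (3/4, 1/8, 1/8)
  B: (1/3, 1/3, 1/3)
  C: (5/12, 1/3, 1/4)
B

For a discrete distribution over n outcomes, entropy is maximized by the uniform distribution.

Computing entropies:
H(A) = 0.3195 dits
H(B) = 0.4771 dits
H(C) = 0.4680 dits

The uniform distribution (where all probabilities equal 1/3) achieves the maximum entropy of log_10(3) = 0.4771 dits.

Distribution B has the highest entropy.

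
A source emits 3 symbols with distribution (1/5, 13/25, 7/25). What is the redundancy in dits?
0.0349 dits

Redundancy measures how far a source is from maximum entropy:
R = H_max - H(X)

Maximum entropy for 3 symbols: H_max = log_10(3) = 0.4771 dits
Actual entropy: H(X) = 0.4423 dits
Redundancy: R = 0.4771 - 0.4423 = 0.0349 dits

This redundancy represents potential for compression: the source could be compressed by 0.0349 dits per symbol.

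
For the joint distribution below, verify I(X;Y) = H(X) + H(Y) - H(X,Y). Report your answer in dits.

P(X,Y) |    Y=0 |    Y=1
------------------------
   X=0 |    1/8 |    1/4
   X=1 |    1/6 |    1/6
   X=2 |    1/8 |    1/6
I(X;Y) = 0.0045 dits

Mutual information has multiple equivalent forms:
- I(X;Y) = H(X) - H(X|Y)
- I(X;Y) = H(Y) - H(Y|X)
- I(X;Y) = H(X) + H(Y) - H(X,Y)

Computing all quantities:
H(X) = 0.4749, H(Y) = 0.2950, H(X,Y) = 0.7654
H(X|Y) = 0.4704, H(Y|X) = 0.2905

Verification:
H(X) - H(X|Y) = 0.4749 - 0.4704 = 0.0045
H(Y) - H(Y|X) = 0.2950 - 0.2905 = 0.0045
H(X) + H(Y) - H(X,Y) = 0.4749 + 0.2950 - 0.7654 = 0.0045

All forms give I(X;Y) = 0.0045 dits. ✓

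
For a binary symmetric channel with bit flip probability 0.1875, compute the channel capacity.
0.3038 bits

For a binary symmetric channel (BSC) with error probability p:
Capacity C = 1 - H(p) bits per symbol

where H(p) = -p log₂(p) - (1-p) log₂(1-p) is the binary entropy function.

H(0.1875) = 0.6962 bits
C = 1 - 0.6962 = 0.3038 bits per symbol

This means we can reliably transmit up to 0.3038 bits of information per channel use.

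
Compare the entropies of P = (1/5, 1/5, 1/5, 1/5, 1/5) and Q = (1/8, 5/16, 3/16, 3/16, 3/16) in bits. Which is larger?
P

Computing entropies in bits:
H(P) = 2.3219
H(Q) = 2.2579

Distribution P has higher entropy.

Intuition: The distribution closer to uniform (more spread out) has higher entropy.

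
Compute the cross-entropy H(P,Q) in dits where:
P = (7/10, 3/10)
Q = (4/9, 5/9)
0.3231 dits

Cross-entropy: H(P,Q) = -Σ p(x) log q(x)

Alternatively: H(P,Q) = H(P) + D_KL(P||Q)
H(P) = 0.2653 dits
D_KL(P||Q) = 0.0578 dits

H(P,Q) = 0.2653 + 0.0578 = 0.3231 dits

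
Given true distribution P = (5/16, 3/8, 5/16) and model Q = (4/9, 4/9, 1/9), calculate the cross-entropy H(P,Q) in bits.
1.7949 bits

Cross-entropy: H(P,Q) = -Σ p(x) log q(x)

Alternatively: H(P,Q) = H(P) + D_KL(P||Q)
H(P) = 1.5794 bits
D_KL(P||Q) = 0.2155 bits

H(P,Q) = 1.5794 + 0.2155 = 1.7949 bits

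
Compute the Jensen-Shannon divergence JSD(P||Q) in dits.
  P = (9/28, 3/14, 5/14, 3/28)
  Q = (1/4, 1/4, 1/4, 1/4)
0.0097 dits

Jensen-Shannon divergence is:
JSD(P||Q) = 0.5 × D_KL(P||M) + 0.5 × D_KL(Q||M)
where M = 0.5 × (P + Q) is the mixture distribution.

M = 0.5 × (9/28, 3/14, 5/14, 3/28) + 0.5 × (1/4, 1/4, 1/4, 1/4) = (2/7, 0.232143, 0.303571, 5/28)

D_KL(P||M) = 0.0104 dits
D_KL(Q||M) = 0.0090 dits

JSD(P||Q) = 0.5 × 0.0104 + 0.5 × 0.0090 = 0.0097 dits

Unlike KL divergence, JSD is symmetric and bounded: 0 ≤ JSD ≤ log(2).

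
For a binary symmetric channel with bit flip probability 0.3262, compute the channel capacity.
0.0890 bits

For a binary symmetric channel (BSC) with error probability p:
Capacity C = 1 - H(p) bits per symbol

where H(p) = -p log₂(p) - (1-p) log₂(1-p) is the binary entropy function.

H(0.3262) = 0.9110 bits
C = 1 - 0.9110 = 0.0890 bits per symbol

This means we can reliably transmit up to 0.0890 bits of information per channel use.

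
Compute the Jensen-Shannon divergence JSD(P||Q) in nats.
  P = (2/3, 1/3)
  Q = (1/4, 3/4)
0.0902 nats

Jensen-Shannon divergence is:
JSD(P||Q) = 0.5 × D_KL(P||M) + 0.5 × D_KL(Q||M)
where M = 0.5 × (P + Q) is the mixture distribution.

M = 0.5 × (2/3, 1/3) + 0.5 × (1/4, 3/4) = (11/24, 13/24)

D_KL(P||M) = 0.0880 nats
D_KL(Q||M) = 0.0925 nats

JSD(P||Q) = 0.5 × 0.0880 + 0.5 × 0.0925 = 0.0902 nats

Unlike KL divergence, JSD is symmetric and bounded: 0 ≤ JSD ≤ log(2).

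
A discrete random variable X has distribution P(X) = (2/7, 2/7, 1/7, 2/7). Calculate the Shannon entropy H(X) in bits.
1.9502 bits

Shannon entropy is H(X) = -Σ p(x) log p(x).

For P = (2/7, 2/7, 1/7, 2/7):
H = -2/7 × log_2(2/7) -2/7 × log_2(2/7) -1/7 × log_2(1/7) -2/7 × log_2(2/7)
H = 1.9502 bits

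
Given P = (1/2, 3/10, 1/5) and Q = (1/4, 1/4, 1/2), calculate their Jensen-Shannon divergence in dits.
0.0241 dits

Jensen-Shannon divergence is:
JSD(P||Q) = 0.5 × D_KL(P||M) + 0.5 × D_KL(Q||M)
where M = 0.5 × (P + Q) is the mixture distribution.

M = 0.5 × (1/2, 3/10, 1/5) + 0.5 × (1/4, 1/4, 1/2) = (3/8, 11/40, 7/20)

D_KL(P||M) = 0.0252 dits
D_KL(Q||M) = 0.0231 dits

JSD(P||Q) = 0.5 × 0.0252 + 0.5 × 0.0231 = 0.0241 dits

Unlike KL divergence, JSD is symmetric and bounded: 0 ≤ JSD ≤ log(2).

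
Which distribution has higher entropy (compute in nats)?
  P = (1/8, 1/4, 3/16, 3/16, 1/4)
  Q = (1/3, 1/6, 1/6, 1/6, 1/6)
P

Computing entropies in nats:
H(P) = 1.5808
H(Q) = 1.5607

Distribution P has higher entropy.

Intuition: The distribution closer to uniform (more spread out) has higher entropy.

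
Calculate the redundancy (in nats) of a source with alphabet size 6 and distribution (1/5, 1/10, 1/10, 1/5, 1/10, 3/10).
0.0960 nats

Redundancy measures how far a source is from maximum entropy:
R = H_max - H(X)

Maximum entropy for 6 symbols: H_max = log_e(6) = 1.7918 nats
Actual entropy: H(X) = 1.6957 nats
Redundancy: R = 1.7918 - 1.6957 = 0.0960 nats

This redundancy represents potential for compression: the source could be compressed by 0.0960 nats per symbol.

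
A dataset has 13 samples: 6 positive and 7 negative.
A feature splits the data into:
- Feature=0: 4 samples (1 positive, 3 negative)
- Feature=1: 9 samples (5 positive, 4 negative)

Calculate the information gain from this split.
0.0600 bits

Information Gain = H(Y) - H(Y|Feature)

Before split:
P(positive) = 6/13 = 0.4615
H(Y) = 0.9957 bits

After split:
Feature=0: H = 0.8113 bits (weight = 4/13)
Feature=1: H = 0.9911 bits (weight = 9/13)
H(Y|Feature) = (4/13)×0.8113 + (9/13)×0.9911 = 0.9358 bits

Information Gain = 0.9957 - 0.9358 = 0.0600 bits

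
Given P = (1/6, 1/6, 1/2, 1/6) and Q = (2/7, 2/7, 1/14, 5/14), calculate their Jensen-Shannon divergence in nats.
0.1240 nats

Jensen-Shannon divergence is:
JSD(P||Q) = 0.5 × D_KL(P||M) + 0.5 × D_KL(Q||M)
where M = 0.5 × (P + Q) is the mixture distribution.

M = 0.5 × (1/6, 1/6, 1/2, 1/6) + 0.5 × (2/7, 2/7, 1/14, 5/14) = (0.22619, 0.22619, 2/7, 0.261905)

D_KL(P||M) = 0.1027 nats
D_KL(Q||M) = 0.1452 nats

JSD(P||Q) = 0.5 × 0.1027 + 0.5 × 0.1452 = 0.1240 nats

Unlike KL divergence, JSD is symmetric and bounded: 0 ≤ JSD ≤ log(2).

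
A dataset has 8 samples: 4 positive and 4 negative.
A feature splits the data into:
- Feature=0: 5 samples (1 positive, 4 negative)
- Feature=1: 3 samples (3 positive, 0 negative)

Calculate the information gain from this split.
0.5488 bits

Information Gain = H(Y) - H(Y|Feature)

Before split:
P(positive) = 4/8 = 0.5000
H(Y) = 1.0000 bits

After split:
Feature=0: H = 0.7219 bits (weight = 5/8)
Feature=1: H = 0.0000 bits (weight = 3/8)
H(Y|Feature) = (5/8)×0.7219 + (3/8)×0.0000 = 0.4512 bits

Information Gain = 1.0000 - 0.4512 = 0.5488 bits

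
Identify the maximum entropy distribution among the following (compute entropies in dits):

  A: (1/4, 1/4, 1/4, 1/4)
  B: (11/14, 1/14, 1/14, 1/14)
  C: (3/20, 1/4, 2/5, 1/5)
A

For a discrete distribution over n outcomes, entropy is maximized by the uniform distribution.

Computing entropies:
H(A) = 0.6021 dits
H(B) = 0.3279 dits
H(C) = 0.5731 dits

The uniform distribution (where all probabilities equal 1/4) achieves the maximum entropy of log_10(4) = 0.6021 dits.

Distribution A has the highest entropy.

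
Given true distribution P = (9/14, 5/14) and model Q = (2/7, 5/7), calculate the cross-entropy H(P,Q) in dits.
0.4019 dits

Cross-entropy: H(P,Q) = -Σ p(x) log q(x)

Alternatively: H(P,Q) = H(P) + D_KL(P||Q)
H(P) = 0.2831 dits
D_KL(P||Q) = 0.1189 dits

H(P,Q) = 0.2831 + 0.1189 = 0.4019 dits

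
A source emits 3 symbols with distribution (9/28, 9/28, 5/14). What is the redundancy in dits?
0.0005 dits

Redundancy measures how far a source is from maximum entropy:
R = H_max - H(X)

Maximum entropy for 3 symbols: H_max = log_10(3) = 0.4771 dits
Actual entropy: H(X) = 0.4766 dits
Redundancy: R = 0.4771 - 0.4766 = 0.0005 dits

This redundancy represents potential for compression: the source could be compressed by 0.0005 dits per symbol.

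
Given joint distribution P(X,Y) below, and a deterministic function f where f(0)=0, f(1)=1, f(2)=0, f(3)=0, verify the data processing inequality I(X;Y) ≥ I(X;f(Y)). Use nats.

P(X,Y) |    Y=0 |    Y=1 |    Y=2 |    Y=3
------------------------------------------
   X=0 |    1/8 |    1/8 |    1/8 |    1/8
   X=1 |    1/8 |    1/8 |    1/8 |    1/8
I(X;Y) = 0.0000, I(X;f(Y)) = 0.0000, inequality holds: 0.0000 ≥ 0.0000

Data Processing Inequality: For any Markov chain X → Y → Z, we have I(X;Y) ≥ I(X;Z).

Here Z = f(Y) is a deterministic function of Y, forming X → Y → Z.

Original I(X;Y) = 0.0000 nats

After applying f:
P(X,Z) where Z=f(Y):
- P(X,Z=0) = P(X,Y=0) + P(X,Y=2) + P(X,Y=3)
- P(X,Z=1) = P(X,Y=1)

I(X;Z) = I(X;f(Y)) = 0.0000 nats

Verification: 0.0000 ≥ 0.0000 ✓

Information cannot be created by processing; the function f can only lose information about X.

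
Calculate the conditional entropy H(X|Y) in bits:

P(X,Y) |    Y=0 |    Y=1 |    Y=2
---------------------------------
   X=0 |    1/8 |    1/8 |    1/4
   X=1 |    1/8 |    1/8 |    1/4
1.0000 bits

Using the chain rule: H(X|Y) = H(X,Y) - H(Y)

First, compute H(X,Y) = 2.5000 bits

Marginal P(Y) = (1/4, 1/4, 1/2)
H(Y) = 1.5000 bits

H(X|Y) = H(X,Y) - H(Y) = 2.5000 - 1.5000 = 1.0000 bits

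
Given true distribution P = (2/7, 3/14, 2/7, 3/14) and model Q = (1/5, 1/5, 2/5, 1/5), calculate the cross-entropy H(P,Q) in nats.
1.4114 nats

Cross-entropy: H(P,Q) = -Σ p(x) log q(x)

Alternatively: H(P,Q) = H(P) + D_KL(P||Q)
H(P) = 1.3761 nats
D_KL(P||Q) = 0.0353 nats

H(P,Q) = 1.3761 + 0.0353 = 1.4114 nats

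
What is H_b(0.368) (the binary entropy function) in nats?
0.6579 nats

The binary entropy function is:
H(p) = -p log(p) - (1-p) log(1-p)

H(0.368) = -0.368 × log_e(0.368) - 0.632 × log_e(0.632)
H(0.368) = 0.6579 nats

Note: Binary entropy is maximized at p=0.5 (H=1 bit) and minimized at p=0 or p=1 (H=0).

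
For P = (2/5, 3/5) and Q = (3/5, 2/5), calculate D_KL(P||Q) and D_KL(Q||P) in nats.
D_KL(P||Q) = 0.0811, D_KL(Q||P) = 0.0811

KL divergence is not symmetric: D_KL(P||Q) ≠ D_KL(Q||P) in general.

D_KL(P||Q) = 0.0811 nats
D_KL(Q||P) = 0.0811 nats

In this case they happen to be equal (to 4 decimal places).

This asymmetry is why KL divergence is not a true distance metric.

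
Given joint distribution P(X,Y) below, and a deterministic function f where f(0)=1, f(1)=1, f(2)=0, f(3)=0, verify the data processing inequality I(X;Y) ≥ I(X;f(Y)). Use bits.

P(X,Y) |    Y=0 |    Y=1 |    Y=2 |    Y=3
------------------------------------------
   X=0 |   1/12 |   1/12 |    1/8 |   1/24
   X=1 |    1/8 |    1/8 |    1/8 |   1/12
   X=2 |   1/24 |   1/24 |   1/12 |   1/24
I(X;Y) = 0.0157, I(X;f(Y)) = 0.0088, inequality holds: 0.0157 ≥ 0.0088

Data Processing Inequality: For any Markov chain X → Y → Z, we have I(X;Y) ≥ I(X;Z).

Here Z = f(Y) is a deterministic function of Y, forming X → Y → Z.

Original I(X;Y) = 0.0157 bits

After applying f:
P(X,Z) where Z=f(Y):
- P(X,Z=0) = P(X,Y=2) + P(X,Y=3)
- P(X,Z=1) = P(X,Y=0) + P(X,Y=1)

I(X;Z) = I(X;f(Y)) = 0.0088 bits

Verification: 0.0157 ≥ 0.0088 ✓

Information cannot be created by processing; the function f can only lose information about X.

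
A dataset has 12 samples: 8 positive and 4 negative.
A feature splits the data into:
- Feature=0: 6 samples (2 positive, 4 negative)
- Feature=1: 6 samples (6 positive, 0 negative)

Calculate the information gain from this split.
0.4591 bits

Information Gain = H(Y) - H(Y|Feature)

Before split:
P(positive) = 8/12 = 0.6667
H(Y) = 0.9183 bits

After split:
Feature=0: H = 0.9183 bits (weight = 6/12)
Feature=1: H = 0.0000 bits (weight = 6/12)
H(Y|Feature) = (6/12)×0.9183 + (6/12)×0.0000 = 0.4591 bits

Information Gain = 0.9183 - 0.4591 = 0.4591 bits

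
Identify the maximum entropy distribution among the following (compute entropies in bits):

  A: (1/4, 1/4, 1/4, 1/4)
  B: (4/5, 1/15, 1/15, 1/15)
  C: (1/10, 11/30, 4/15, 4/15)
A

For a discrete distribution over n outcomes, entropy is maximized by the uniform distribution.

Computing entropies:
H(A) = 2.0000 bits
H(B) = 1.0389 bits
H(C) = 1.8799 bits

The uniform distribution (where all probabilities equal 1/4) achieves the maximum entropy of log_2(4) = 2.0000 bits.

Distribution A has the highest entropy.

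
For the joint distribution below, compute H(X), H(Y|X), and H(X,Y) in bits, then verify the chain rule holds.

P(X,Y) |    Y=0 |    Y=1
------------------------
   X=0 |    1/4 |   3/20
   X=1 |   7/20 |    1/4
H(X,Y) = 1.9406, H(X) = 0.9710, H(Y|X) = 0.9697 (all in bits)

Chain rule: H(X,Y) = H(X) + H(Y|X)

Left side — joint entropy directly:
H(X,Y) = -Σ p(x,y) log p(x,y) = 1.9406 bits

Right side — compute H(Y|X) from the conditional distributions:
P(X) = (2/5, 3/5), so H(X) = 0.9710 bits
H(Y|X) = Σ_x P(X=x) · H(Y|X=x):
  P(Y|X=0) = (5/8, 3/8), H(Y|X=0) = 0.9544, weight P(X=0) = 2/5
  P(Y|X=1) = (7/12, 5/12), H(Y|X=1) = 0.9799, weight P(X=1) = 3/5
H(Y|X) = 0.9697 bits

H(X) + H(Y|X) = 0.9710 + 0.9697 = 1.9406 bits

Both sides equal 1.9406 bits. ✓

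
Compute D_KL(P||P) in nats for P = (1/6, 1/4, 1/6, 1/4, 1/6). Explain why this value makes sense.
0.0000 nats

KL divergence satisfies the Gibbs inequality: D_KL(P||Q) ≥ 0 for all distributions P, Q.

D_KL(P||Q) = Σ p(x) log(p(x)/q(x))
Each term is p(x) × log_e(p(x)/p(x)) = p(x) × log_e(1) = 0, so the sum is 0.
D_KL(P||Q) = 0.0000 nats

When P = Q, the KL divergence is exactly 0, as there is no 'divergence' between identical distributions.

This non-negativity is a fundamental property: relative entropy cannot be negative because it measures how different Q is from P.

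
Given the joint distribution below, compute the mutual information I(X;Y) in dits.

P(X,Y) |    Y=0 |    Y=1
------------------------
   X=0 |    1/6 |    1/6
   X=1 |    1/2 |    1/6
0.0133 dits

Mutual information: I(X;Y) = H(X) + H(Y) - H(X,Y)

Marginals:
P(X) = (1/3, 2/3), H(X) = 0.2764 dits
P(Y) = (2/3, 1/3), H(Y) = 0.2764 dits

Joint entropy: H(X,Y) = 0.5396 dits

I(X;Y) = 0.2764 + 0.2764 - 0.5396 = 0.0133 dits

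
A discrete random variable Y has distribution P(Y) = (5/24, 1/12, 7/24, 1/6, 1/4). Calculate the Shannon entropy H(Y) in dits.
0.6681 dits

Shannon entropy is H(X) = -Σ p(x) log p(x).

For P = (5/24, 1/12, 7/24, 1/6, 1/4):
H = -5/24 × log_10(5/24) -1/12 × log_10(1/12) -7/24 × log_10(7/24) -1/6 × log_10(1/6) -1/4 × log_10(1/4)
H = 0.6681 dits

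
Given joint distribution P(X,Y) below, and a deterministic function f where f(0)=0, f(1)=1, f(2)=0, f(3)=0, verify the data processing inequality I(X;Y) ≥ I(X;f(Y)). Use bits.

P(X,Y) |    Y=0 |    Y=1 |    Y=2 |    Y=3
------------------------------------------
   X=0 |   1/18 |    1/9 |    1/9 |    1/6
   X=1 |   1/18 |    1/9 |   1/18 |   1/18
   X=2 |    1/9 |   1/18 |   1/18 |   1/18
I(X;Y) = 0.0764, I(X;f(Y)) = 0.0216, inequality holds: 0.0764 ≥ 0.0216

Data Processing Inequality: For any Markov chain X → Y → Z, we have I(X;Y) ≥ I(X;Z).

Here Z = f(Y) is a deterministic function of Y, forming X → Y → Z.

Original I(X;Y) = 0.0764 bits

After applying f:
P(X,Z) where Z=f(Y):
- P(X,Z=0) = P(X,Y=0) + P(X,Y=2) + P(X,Y=3)
- P(X,Z=1) = P(X,Y=1)

I(X;Z) = I(X;f(Y)) = 0.0216 bits

Verification: 0.0764 ≥ 0.0216 ✓

Information cannot be created by processing; the function f can only lose information about X.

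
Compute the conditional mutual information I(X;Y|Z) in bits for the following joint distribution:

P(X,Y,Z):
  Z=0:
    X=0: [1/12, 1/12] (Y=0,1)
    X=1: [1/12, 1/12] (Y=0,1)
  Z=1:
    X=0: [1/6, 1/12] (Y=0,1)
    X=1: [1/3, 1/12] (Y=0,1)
0.0105 bits

Conditional mutual information: I(X;Y|Z) = H(X|Z) + H(Y|Z) - H(X,Y|Z)

H(Z) = 0.9183
H(X,Z) = 1.8879 → H(X|Z) = 0.9696
H(Y,Z) = 1.7925 → H(Y|Z) = 0.8742
H(X,Y,Z) = 2.7516 → H(X,Y|Z) = 1.8333

I(X;Y|Z) = 0.9696 + 0.8742 - 1.8333 = 0.0105 bits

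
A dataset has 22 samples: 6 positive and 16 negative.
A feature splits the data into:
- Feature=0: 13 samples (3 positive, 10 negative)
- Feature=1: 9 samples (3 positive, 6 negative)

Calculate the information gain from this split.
0.0092 bits

Information Gain = H(Y) - H(Y|Feature)

Before split:
P(positive) = 6/22 = 0.2727
H(Y) = 0.8454 bits

After split:
Feature=0: H = 0.7793 bits (weight = 13/22)
Feature=1: H = 0.9183 bits (weight = 9/22)
H(Y|Feature) = (13/22)×0.7793 + (9/22)×0.9183 = 0.8362 bits

Information Gain = 0.8454 - 0.8362 = 0.0092 bits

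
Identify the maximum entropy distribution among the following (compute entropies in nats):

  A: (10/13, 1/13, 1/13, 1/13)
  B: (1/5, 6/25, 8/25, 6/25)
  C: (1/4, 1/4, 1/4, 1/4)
C

For a discrete distribution over n outcomes, entropy is maximized by the uniform distribution.

Computing entropies:
H(A) = 0.7937 nats
H(B) = 1.3715 nats
H(C) = 1.3863 nats

The uniform distribution (where all probabilities equal 1/4) achieves the maximum entropy of log_e(4) = 1.3863 nats.

Distribution C has the highest entropy.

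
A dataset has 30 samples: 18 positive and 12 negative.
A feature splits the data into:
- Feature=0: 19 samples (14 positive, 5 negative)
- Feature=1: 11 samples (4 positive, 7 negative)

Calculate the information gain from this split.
0.0976 bits

Information Gain = H(Y) - H(Y|Feature)

Before split:
P(positive) = 18/30 = 0.6000
H(Y) = 0.9710 bits

After split:
Feature=0: H = 0.8315 bits (weight = 19/30)
Feature=1: H = 0.9457 bits (weight = 11/30)
H(Y|Feature) = (19/30)×0.8315 + (11/30)×0.9457 = 0.8733 bits

Information Gain = 0.9710 - 0.8733 = 0.0976 bits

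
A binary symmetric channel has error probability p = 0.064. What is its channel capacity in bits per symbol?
0.6569 bits

For a binary symmetric channel (BSC) with error probability p:
Capacity C = 1 - H(p) bits per symbol

where H(p) = -p log₂(p) - (1-p) log₂(1-p) is the binary entropy function.

H(0.064) = 0.3431 bits
C = 1 - 0.3431 = 0.6569 bits per symbol

This means we can reliably transmit up to 0.6569 bits of information per channel use.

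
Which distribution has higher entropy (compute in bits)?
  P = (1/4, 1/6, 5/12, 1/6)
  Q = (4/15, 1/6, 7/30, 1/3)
Q

Computing entropies in bits:
H(P) = 1.8879
H(Q) = 1.9575

Distribution Q has higher entropy.

Intuition: The distribution closer to uniform (more spread out) has higher entropy.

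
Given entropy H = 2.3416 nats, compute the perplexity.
10.3979

Perplexity is e^H (or exp(H) for natural log).

H = 2.3416 nats
Perplexity = e^2.3416 = 10.3979

Interpretation: The model's uncertainty is equivalent to choosing uniformly among 10.4 options.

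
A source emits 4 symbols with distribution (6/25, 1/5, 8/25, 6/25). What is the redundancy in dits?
0.0064 dits

Redundancy measures how far a source is from maximum entropy:
R = H_max - H(X)

Maximum entropy for 4 symbols: H_max = log_10(4) = 0.6021 dits
Actual entropy: H(X) = 0.5956 dits
Redundancy: R = 0.6021 - 0.5956 = 0.0064 dits

This redundancy represents potential for compression: the source could be compressed by 0.0064 dits per symbol.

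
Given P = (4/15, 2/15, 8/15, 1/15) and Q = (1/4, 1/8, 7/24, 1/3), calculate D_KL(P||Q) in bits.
0.3468 bits

KL divergence: D_KL(P||Q) = Σ p(x) log(p(x)/q(x))

Computing term by term:
  x=0: 4/15 × log_2[(4/15)/(1/4)] = 4/15 × 0.0931 = 0.0248
  x=1: 2/15 × log_2[(2/15)/(1/8)] = 2/15 × 0.0931 = 0.0124
  x=2: 8/15 × log_2[(8/15)/(7/24)] = 8/15 × 0.8707 = 0.4644
  x=3: 1/15 × log_2[(1/15)/(1/3)] = 1/15 × -2.3219 = -0.1548

D_KL(P||Q) = 0.3468 bits

Note: KL divergence is always non-negative and equals 0 iff P = Q.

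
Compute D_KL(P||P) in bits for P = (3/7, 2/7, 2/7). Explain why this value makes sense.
0.0000 bits

KL divergence satisfies the Gibbs inequality: D_KL(P||Q) ≥ 0 for all distributions P, Q.

D_KL(P||Q) = Σ p(x) log(p(x)/q(x))
Each term is p(x) × log_2(p(x)/p(x)) = p(x) × log_2(1) = 0, so the sum is 0.
D_KL(P||Q) = 0.0000 bits

When P = Q, the KL divergence is exactly 0, as there is no 'divergence' between identical distributions.

This non-negativity is a fundamental property: relative entropy cannot be negative because it measures how different Q is from P.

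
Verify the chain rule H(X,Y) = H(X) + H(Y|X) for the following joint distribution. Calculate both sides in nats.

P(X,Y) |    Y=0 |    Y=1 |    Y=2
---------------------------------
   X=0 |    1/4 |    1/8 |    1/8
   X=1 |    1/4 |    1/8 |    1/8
H(X,Y) = 1.7329, H(X) = 0.6931, H(Y|X) = 1.0397 (all in nats)

Chain rule: H(X,Y) = H(X) + H(Y|X)

Left side — joint entropy directly:
H(X,Y) = -Σ p(x,y) log p(x,y) = 1.7329 nats

Right side — compute H(Y|X) from the conditional distributions:
P(X) = (1/2, 1/2), so H(X) = 0.6931 nats
H(Y|X) = Σ_x P(X=x) · H(Y|X=x):
  P(Y|X=0) = (1/2, 1/4, 1/4), H(Y|X=0) = 1.0397, weight P(X=0) = 1/2
  P(Y|X=1) = (1/2, 1/4, 1/4), H(Y|X=1) = 1.0397, weight P(X=1) = 1/2
H(Y|X) = 1.0397 nats

H(X) + H(Y|X) = 0.6931 + 1.0397 = 1.7329 nats

Both sides equal 1.7329 nats. ✓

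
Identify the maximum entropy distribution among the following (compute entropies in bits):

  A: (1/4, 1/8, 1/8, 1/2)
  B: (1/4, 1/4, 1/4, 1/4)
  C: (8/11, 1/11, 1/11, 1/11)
B

For a discrete distribution over n outcomes, entropy is maximized by the uniform distribution.

Computing entropies:
H(A) = 1.7500 bits
H(B) = 2.0000 bits
H(C) = 1.2776 bits

The uniform distribution (where all probabilities equal 1/4) achieves the maximum entropy of log_2(4) = 2.0000 bits.

Distribution B has the highest entropy.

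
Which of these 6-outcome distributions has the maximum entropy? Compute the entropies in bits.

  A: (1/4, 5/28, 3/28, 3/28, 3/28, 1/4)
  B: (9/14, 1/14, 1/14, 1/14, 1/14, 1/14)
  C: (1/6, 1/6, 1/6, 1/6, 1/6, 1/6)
C

For a discrete distribution over n outcomes, entropy is maximized by the uniform distribution.

Computing entropies:
H(A) = 2.4796 bits
H(B) = 1.7695 bits
H(C) = 2.5850 bits

The uniform distribution (where all probabilities equal 1/6) achieves the maximum entropy of log_2(6) = 2.5850 bits.

Distribution C has the highest entropy.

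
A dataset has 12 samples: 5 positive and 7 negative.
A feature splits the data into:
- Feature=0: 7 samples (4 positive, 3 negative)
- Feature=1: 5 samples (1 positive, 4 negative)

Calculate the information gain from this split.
0.1043 bits

Information Gain = H(Y) - H(Y|Feature)

Before split:
P(positive) = 5/12 = 0.4167
H(Y) = 0.9799 bits

After split:
Feature=0: H = 0.9852 bits (weight = 7/12)
Feature=1: H = 0.7219 bits (weight = 5/12)
H(Y|Feature) = (7/12)×0.9852 + (5/12)×0.7219 = 0.8755 bits

Information Gain = 0.9799 - 0.8755 = 0.1043 bits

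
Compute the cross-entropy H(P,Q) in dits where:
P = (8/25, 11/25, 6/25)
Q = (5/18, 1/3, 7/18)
0.4864 dits

Cross-entropy: H(P,Q) = -Σ p(x) log q(x)

Alternatively: H(P,Q) = H(P) + D_KL(P||Q)
H(P) = 0.4640 dits
D_KL(P||Q) = 0.0224 dits

H(P,Q) = 0.4640 + 0.0224 = 0.4864 dits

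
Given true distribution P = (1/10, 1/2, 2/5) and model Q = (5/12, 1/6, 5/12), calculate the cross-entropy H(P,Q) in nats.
1.3336 nats

Cross-entropy: H(P,Q) = -Σ p(x) log q(x)

Alternatively: H(P,Q) = H(P) + D_KL(P||Q)
H(P) = 0.9433 nats
D_KL(P||Q) = 0.3903 nats

H(P,Q) = 0.9433 + 0.3903 = 1.3336 nats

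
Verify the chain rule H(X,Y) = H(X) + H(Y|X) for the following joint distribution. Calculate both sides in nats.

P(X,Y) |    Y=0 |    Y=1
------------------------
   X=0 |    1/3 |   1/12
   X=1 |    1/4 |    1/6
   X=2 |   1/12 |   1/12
H(X,Y) = 1.6326, H(X) = 1.0282, H(Y|X) = 0.6044 (all in nats)

Chain rule: H(X,Y) = H(X) + H(Y|X)

Left side — joint entropy directly:
H(X,Y) = -Σ p(x,y) log p(x,y) = 1.6326 nats

Right side — compute H(Y|X) from the conditional distributions:
P(X) = (5/12, 5/12, 1/6), so H(X) = 1.0282 nats
H(Y|X) = Σ_x P(X=x) · H(Y|X=x):
  P(Y|X=0) = (4/5, 1/5), H(Y|X=0) = 0.5004, weight P(X=0) = 5/12
  P(Y|X=1) = (3/5, 2/5), H(Y|X=1) = 0.6730, weight P(X=1) = 5/12
  P(Y|X=2) = (1/2, 1/2), H(Y|X=2) = 0.6931, weight P(X=2) = 1/6
H(Y|X) = 0.6044 nats

H(X) + H(Y|X) = 1.0282 + 0.6044 = 1.6326 nats

Both sides equal 1.6326 nats. ✓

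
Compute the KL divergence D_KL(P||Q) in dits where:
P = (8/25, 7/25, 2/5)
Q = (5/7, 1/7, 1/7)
0.1491 dits

KL divergence: D_KL(P||Q) = Σ p(x) log(p(x)/q(x))

Computing term by term:
  x=0: 8/25 × log_10[(8/25)/(5/7)] = 8/25 × -0.3487 = -0.1116
  x=1: 7/25 × log_10[(7/25)/(1/7)] = 7/25 × 0.2923 = 0.0818
  x=2: 2/5 × log_10[(2/5)/(1/7)] = 2/5 × 0.4472 = 0.1789

D_KL(P||Q) = 0.1491 dits

Note: KL divergence is always non-negative and equals 0 iff P = Q.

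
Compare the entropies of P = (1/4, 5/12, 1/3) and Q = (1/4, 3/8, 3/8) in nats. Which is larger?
Q

Computing entropies in nats:
H(P) = 1.0776
H(Q) = 1.0822

Distribution Q has higher entropy.

Intuition: The distribution closer to uniform (more spread out) has higher entropy.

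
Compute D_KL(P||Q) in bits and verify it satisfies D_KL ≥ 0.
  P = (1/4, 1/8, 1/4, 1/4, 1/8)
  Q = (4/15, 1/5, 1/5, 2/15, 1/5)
0.1144 bits

KL divergence satisfies the Gibbs inequality: D_KL(P||Q) ≥ 0 for all distributions P, Q.

D_KL(P||Q) = Σ p(x) log(p(x)/q(x))
Term by term:
  x=0: 1/4 × log_2[(1/4)/(4/15)] = -0.0233
  x=1: 1/8 × log_2[(1/8)/(1/5)] = -0.0848
  x=2: 1/4 × log_2[(1/4)/(1/5)] = 0.0805
  x=3: 1/4 × log_2[(1/4)/(2/15)] = 0.2267
  x=4: 1/8 × log_2[(1/8)/(1/5)] = -0.0848
D_KL(P||Q) = 0.1144 bits

D_KL(P||Q) = 0.1144 ≥ 0 ✓

This non-negativity is a fundamental property: relative entropy cannot be negative because it measures how different Q is from P.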